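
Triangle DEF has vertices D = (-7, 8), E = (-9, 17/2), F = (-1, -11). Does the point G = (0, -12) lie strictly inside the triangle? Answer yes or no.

Barycentric coordinates of G: (23/70, -13/35, 73/70).
The three coordinates are positive, negative, positive; a point is interior exactly when all three are positive.

no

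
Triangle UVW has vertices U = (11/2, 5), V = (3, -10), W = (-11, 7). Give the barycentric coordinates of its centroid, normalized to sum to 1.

(1/3, 1/3, 1/3)

The centroid is the average of the vertices, so each weight is 1/3.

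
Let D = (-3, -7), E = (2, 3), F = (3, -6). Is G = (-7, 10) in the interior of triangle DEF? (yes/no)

Barycentric coordinates of G: (74/55, 106/55, -25/11).
The three coordinates are positive, positive, negative; a point is interior exactly when all three are positive.

no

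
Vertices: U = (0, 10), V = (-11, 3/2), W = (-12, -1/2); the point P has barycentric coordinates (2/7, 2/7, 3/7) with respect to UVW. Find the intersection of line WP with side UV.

Line WP meets UV where the W-coordinate vanishes; zeroing P's W-weight and renormalizing leaves U, V-weights 2/7 : 2/7 → (1/2, 1/2).
So Q = (1/2)·U + (1/2)·V = (-11/2, 23/4).

(-11/2, 23/4)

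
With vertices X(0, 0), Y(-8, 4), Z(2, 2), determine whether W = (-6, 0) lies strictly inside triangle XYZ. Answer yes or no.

Barycentric coordinates of W: (3/2, 1/2, -1).
The three coordinates are positive, positive, negative; a point is interior exactly when all three are positive.

no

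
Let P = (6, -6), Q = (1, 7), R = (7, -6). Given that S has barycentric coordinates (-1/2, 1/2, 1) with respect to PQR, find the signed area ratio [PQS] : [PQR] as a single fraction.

1

The signed ratio [PQS]/[PQR] equals the barycentric coordinate of S at vertex R, which is 1.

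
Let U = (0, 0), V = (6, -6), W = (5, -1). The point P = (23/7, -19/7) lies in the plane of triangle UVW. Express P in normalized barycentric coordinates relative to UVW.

Signed area of the reference triangle: [UVW] = ½·(0·(-6−(-1)) + 6·(-1−0) + 5·(0−(-6))) = ½·(0 − 6 + 30) = 12.
[PVW] = ½·((23/7)·(-6−(-1)) + 6·(-1−(-19/7)) + 5·(-19/7−(-6))) = ½·(-115/7 + 72/7 + 115/7) = 36/7, so the U-coordinate is (36/7)/12 = 3/7.
[UPW] = ½·(0·(-19/7−(-1)) + (23/7)·(-1−0) + 5·(0−(-19/7))) = ½·(0 − 23/7 + 95/7) = 36/7, so the V-coordinate is 3/7.
[UVP] = ½·(0·(-6−(-19/7)) + 6·(-19/7−0) + (23/7)·(0−(-6))) = ½·(0 − 114/7 + 138/7) = 12/7, so the W-coordinate is 1/7.

(3/7, 3/7, 1/7)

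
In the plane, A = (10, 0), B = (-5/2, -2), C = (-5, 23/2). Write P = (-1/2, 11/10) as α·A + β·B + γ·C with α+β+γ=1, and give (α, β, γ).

Signed area of the reference triangle: [ABC] = ½·(10·(-2−(23/2)) + (-5/2)·(23/2−0) + (-5)·(0−(-2))) = ½·(-135 − 115/4 − 10) = -695/8.
[PBC] = ½·((-1/2)·(-2−(23/2)) + (-5/2)·(23/2−(11/10)) + (-5)·(11/10−(-2))) = ½·(27/4 − 26 − 31/2) = -139/8, so the A-coordinate is (-139/8)/(-695/8) = 1/5.
[APC] = ½·(10·(11/10−(23/2)) + (-1/2)·(23/2−0) + (-5)·(0−(11/10))) = ½·(-104 − 23/4 + 11/2) = -417/8, so the B-coordinate is 3/5.
[ABP] = ½·(10·(-2−(11/10)) + (-5/2)·(11/10−0) + (-1/2)·(0−(-2))) = ½·(-31 − 11/4 − 1) = -139/8, so the C-coordinate is 1/5.
Check: 1/5 + 3/5 + 1/5 = 1.

(1/5, 3/5, 1/5)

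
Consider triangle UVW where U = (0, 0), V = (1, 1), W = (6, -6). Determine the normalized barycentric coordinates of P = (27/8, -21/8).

Signed area of the reference triangle: [UVW] = ½·(0·(1−(-6)) + 1·(-6−0) + 6·(0−1)) = ½·(0 − 6 − 6) = -6.
[PVW] = ½·((27/8)·(1−(-6)) + 1·(-6−(-21/8)) + 6·(-21/8−1)) = ½·(189/8 − 27/8 − 87/4) = -3/4, so the U-coordinate is (-3/4)/(-6) = 1/8.
[UPW] = ½·(0·(-21/8−(-6)) + (27/8)·(-6−0) + 6·(0−(-21/8))) = ½·(0 − 81/4 + 63/4) = -9/4, so the V-coordinate is 3/8.
[UVP] = ½·(0·(1−(-21/8)) + 1·(-21/8−0) + (27/8)·(0−1)) = ½·(0 − 21/8 − 27/8) = -3, so the W-coordinate is 1/2.
Check: 1/8 + 3/8 + 1/2 = 1.

(1/8, 3/8, 1/2)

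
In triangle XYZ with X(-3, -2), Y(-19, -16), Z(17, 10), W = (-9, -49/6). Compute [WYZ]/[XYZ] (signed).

1/4

[XYZ] = ½·((-3)·(-16−10) + (-19)·(10−(-2)) + 17·(-2−(-16))) = ½·(78 − 228 + 238) = 44.
[WYZ] = ½·((-9)·(-16−10) + (-19)·(10−(-49/6)) + 17·(-49/6−(-16))) = ½·(234 − 2071/6 + 799/6) = 11, so the ratio is 11/44 = 1/4.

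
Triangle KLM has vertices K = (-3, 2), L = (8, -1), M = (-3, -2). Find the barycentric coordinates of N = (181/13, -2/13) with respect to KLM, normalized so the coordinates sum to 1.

(1/13, 20/13, -8/13)

Signed area of the reference triangle: [KLM] = ½·((-3)·(-1−(-2)) + 8·(-2−2) + (-3)·(2−(-1))) = ½·(-3 − 32 − 9) = -22.
[NLM] = ½·((181/13)·(-1−(-2)) + 8·(-2−(-2/13)) + (-3)·(-2/13−(-1))) = ½·(181/13 − 192/13 − 33/13) = -22/13, so the K-coordinate is (-22/13)/(-22) = 1/13.
[KNM] = ½·((-3)·(-2/13−(-2)) + (181/13)·(-2−2) + (-3)·(2−(-2/13))) = ½·(-72/13 − 724/13 − 84/13) = -440/13, so the L-coordinate is 20/13.
[KLN] = ½·((-3)·(-1−(-2/13)) + 8·(-2/13−2) + (181/13)·(2−(-1))) = ½·(33/13 − 224/13 + 543/13) = 176/13, so the M-coordinate is -8/13.
Check: 1/13 + 20/13 − 8/13 = 1.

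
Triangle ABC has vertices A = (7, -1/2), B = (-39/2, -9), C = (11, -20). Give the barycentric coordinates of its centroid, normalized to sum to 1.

(1/3, 1/3, 1/3)

The centroid is the average of the vertices, so each weight is 1/3.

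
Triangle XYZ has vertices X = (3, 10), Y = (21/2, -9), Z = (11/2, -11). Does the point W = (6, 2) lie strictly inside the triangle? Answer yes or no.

Barycentric coordinates of W: (32/55, 43/110, 3/110).
The three coordinates are positive, positive, positive; a point is interior exactly when all three are positive.

yes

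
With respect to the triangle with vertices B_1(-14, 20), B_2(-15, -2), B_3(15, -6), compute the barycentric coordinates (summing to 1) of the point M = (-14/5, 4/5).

Signed area of the reference triangle: [B_1B_2B_3] = ½·((-14)·(-2−(-6)) + (-15)·(-6−20) + 15·(20−(-2))) = ½·(-56 + 390 + 330) = 332.
[MB_2B_3] = ½·((-14/5)·(-2−(-6)) + (-15)·(-6−(4/5)) + 15·(4/5−(-2))) = ½·(-56/5 + 102 + 42) = 332/5, so the B_1-coordinate is (332/5)/332 = 1/5.
[B_1MB_3] = ½·((-14)·(4/5−(-6)) + (-14/5)·(-6−20) + 15·(20−(4/5))) = ½·(-476/5 + 364/5 + 288) = 664/5, so the B_2-coordinate is 2/5.
[B_1B_2M] = ½·((-14)·(-2−(4/5)) + (-15)·(4/5−20) + (-14/5)·(20−(-2))) = ½·(196/5 + 288 − 308/5) = 664/5, so the B_3-coordinate is 2/5.
Check: 1/5 + 2/5 + 2/5 = 1.

(1/5, 2/5, 2/5)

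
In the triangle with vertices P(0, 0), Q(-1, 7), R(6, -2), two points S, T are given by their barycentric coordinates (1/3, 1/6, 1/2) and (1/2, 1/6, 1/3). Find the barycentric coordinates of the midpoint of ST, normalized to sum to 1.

Since both coordinate triples sum to 1, the midpoint's barycentrics are the componentwise average.
(1/3+1/2)/2 = 5/12; similarly 1/6 and 5/12.

(5/12, 1/6, 5/12)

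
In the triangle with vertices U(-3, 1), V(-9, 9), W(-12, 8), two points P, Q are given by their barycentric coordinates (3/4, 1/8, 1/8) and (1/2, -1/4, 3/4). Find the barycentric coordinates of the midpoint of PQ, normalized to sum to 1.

Since both coordinate triples sum to 1, the midpoint's barycentrics are the componentwise average.
(3/4+1/2)/2 = 5/8; similarly -1/16 and 7/16.

(5/8, -1/16, 7/16)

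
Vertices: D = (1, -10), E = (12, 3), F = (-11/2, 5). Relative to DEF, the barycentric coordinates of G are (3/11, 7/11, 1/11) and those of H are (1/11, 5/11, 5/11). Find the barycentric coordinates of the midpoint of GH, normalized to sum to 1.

(2/11, 6/11, 3/11)

Since both coordinate triples sum to 1, the midpoint's barycentrics are the componentwise average.
(3/11+1/11)/2 = 2/11; similarly 6/11 and 3/11.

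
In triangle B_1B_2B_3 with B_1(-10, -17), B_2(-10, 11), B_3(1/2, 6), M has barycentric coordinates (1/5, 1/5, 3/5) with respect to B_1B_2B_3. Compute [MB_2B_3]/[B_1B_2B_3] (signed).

The signed ratio [MB_2B_3]/[B_1B_2B_3] equals the barycentric coordinate of M at vertex B_1, which is 1/5.

1/5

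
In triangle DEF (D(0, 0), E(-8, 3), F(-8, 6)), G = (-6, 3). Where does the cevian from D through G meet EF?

(-8, 4)

Barycentric coordinates of G with respect to DEF: (1/4, 1/2, 1/4).
On side EF the D-coordinate is zero; dropping G's D-weight 1/4 and renormalizing the remaining 1/2 : 1/4 gives weights 2/3, 1/3 on E, F.
H = (2/3)·(-8, 3) + (1/3)·(-8, 6) = (-8, 4).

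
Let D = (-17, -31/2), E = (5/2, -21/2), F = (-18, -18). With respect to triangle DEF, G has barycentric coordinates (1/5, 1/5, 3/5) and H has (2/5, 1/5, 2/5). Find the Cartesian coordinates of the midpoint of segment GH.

Barycentric coordinates of the midpoint are the average: (3/10, 1/5, 1/2).
Converting: (3/10)·D + (1/5)·E + (1/2)·F = (-68/5, -63/4).

(-68/5, -63/4)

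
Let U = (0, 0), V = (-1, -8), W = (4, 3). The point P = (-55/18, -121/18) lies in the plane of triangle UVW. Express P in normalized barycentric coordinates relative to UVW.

(1, 11/18, -11/18)

Signed area of the reference triangle: [UVW] = ½·(0·(-8−3) + (-1)·(3−0) + 4·(0−(-8))) = ½·(0 − 3 + 32) = 29/2.
[PVW] = ½·((-55/18)·(-8−3) + (-1)·(3−(-121/18)) + 4·(-121/18−(-8))) = ½·(605/18 − 175/18 + 46/9) = 29/2, so the U-coordinate is (29/2)/(29/2) = 1.
[UPW] = ½·(0·(-121/18−3) + (-55/18)·(3−0) + 4·(0−(-121/18))) = ½·(0 − 55/6 + 242/9) = 319/36, so the V-coordinate is 11/18.
[UVP] = ½·(0·(-8−(-121/18)) + (-1)·(-121/18−0) + (-55/18)·(0−(-8))) = ½·(0 + 121/18 − 220/9) = -319/36, so the W-coordinate is -11/18.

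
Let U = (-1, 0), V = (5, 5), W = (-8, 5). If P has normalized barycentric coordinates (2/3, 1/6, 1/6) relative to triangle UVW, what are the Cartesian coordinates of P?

(-7/6, 5/3)

P = (2/3)·U + (1/6)·V + (1/6)·W.
x-coordinate: (2/3)·(-1) + (1/6)·5 + (1/6)·(-8) = -7/6.
y-coordinate: (2/3)·0 + (1/6)·5 + (1/6)·5 = 5/3.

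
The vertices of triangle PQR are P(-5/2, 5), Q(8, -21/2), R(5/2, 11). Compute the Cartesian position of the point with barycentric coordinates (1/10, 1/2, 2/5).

(19/4, -7/20)

S = (1/10)·P + (1/2)·Q + (2/5)·R.
x-coordinate: (1/10)·(-5/2) + (1/2)·8 + (2/5)·(5/2) = 19/4.
y-coordinate: (1/10)·5 + (1/2)·(-21/2) + (2/5)·11 = -7/20.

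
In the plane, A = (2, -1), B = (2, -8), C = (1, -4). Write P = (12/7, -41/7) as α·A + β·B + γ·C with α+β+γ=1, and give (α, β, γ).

Signed area of the reference triangle: [ABC] = ½·(2·(-8−(-4)) + 2·(-4−(-1)) + 1·(-1−(-8))) = ½·(-8 − 6 + 7) = -7/2.
[PBC] = ½·((12/7)·(-8−(-4)) + 2·(-4−(-41/7)) + 1·(-41/7−(-8))) = ½·(-48/7 + 26/7 + 15/7) = -1/2, so the A-coordinate is (-1/2)/(-7/2) = 1/7.
[APC] = ½·(2·(-41/7−(-4)) + (12/7)·(-4−(-1)) + 1·(-1−(-41/7))) = ½·(-26/7 − 36/7 + 34/7) = -2, so the B-coordinate is 4/7.
[ABP] = ½·(2·(-8−(-41/7)) + 2·(-41/7−(-1)) + (12/7)·(-1−(-8))) = ½·(-30/7 − 68/7 + 12) = -1, so the C-coordinate is 2/7.
Check: 1/7 + 4/7 + 2/7 = 1.

(1/7, 4/7, 2/7)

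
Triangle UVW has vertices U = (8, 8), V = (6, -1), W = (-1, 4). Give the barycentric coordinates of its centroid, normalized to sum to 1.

The centroid is the average of the vertices, so each weight is 1/3.

(1/3, 1/3, 1/3)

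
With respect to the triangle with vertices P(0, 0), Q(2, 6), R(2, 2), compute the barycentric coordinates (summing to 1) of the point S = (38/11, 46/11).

Signed area of the reference triangle: [PQR] = ½·(0·(6−2) + 2·(2−0) + 2·(0−6)) = ½·(0 + 4 − 12) = -4.
[SQR] = ½·((38/11)·(6−2) + 2·(2−(46/11)) + 2·(46/11−6)) = ½·(152/11 − 48/11 − 40/11) = 32/11, so the P-coordinate is (32/11)/(-4) = -8/11.
[PSR] = ½·(0·(46/11−2) + (38/11)·(2−0) + 2·(0−(46/11))) = ½·(0 + 76/11 − 92/11) = -8/11, so the Q-coordinate is 2/11.
[PQS] = ½·(0·(6−(46/11)) + 2·(46/11−0) + (38/11)·(0−6)) = ½·(0 + 92/11 − 228/11) = -68/11, so the R-coordinate is 17/11.
Check: -8/11 + 2/11 + 17/11 = 1.

(-8/11, 2/11, 17/11)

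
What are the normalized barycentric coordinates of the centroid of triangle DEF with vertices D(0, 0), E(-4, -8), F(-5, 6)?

(1/3, 1/3, 1/3)

The centroid is the average of the vertices, so each weight is 1/3.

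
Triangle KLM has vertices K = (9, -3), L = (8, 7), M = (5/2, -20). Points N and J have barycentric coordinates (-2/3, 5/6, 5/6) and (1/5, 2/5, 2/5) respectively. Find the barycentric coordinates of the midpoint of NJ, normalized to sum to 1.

Since both coordinate triples sum to 1, the midpoint's barycentrics are the componentwise average.
(-2/3+1/5)/2 = -7/30; similarly 37/60 and 37/60.

(-7/30, 37/60, 37/60)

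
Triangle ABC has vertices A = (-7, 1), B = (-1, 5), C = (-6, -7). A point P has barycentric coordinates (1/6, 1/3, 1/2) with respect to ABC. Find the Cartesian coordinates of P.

(-9/2, -5/3)

P = (1/6)·A + (1/3)·B + (1/2)·C.
x-coordinate: (1/6)·(-7) + (1/3)·(-1) + (1/2)·(-6) = -9/2.
y-coordinate: (1/6)·1 + (1/3)·5 + (1/2)·(-7) = -5/3.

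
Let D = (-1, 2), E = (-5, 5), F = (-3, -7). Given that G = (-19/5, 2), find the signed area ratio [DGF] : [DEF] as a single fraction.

3/5

[DEF] = ½·((-1)·(5−(-7)) + (-5)·(-7−2) + (-3)·(2−5)) = ½·(-12 + 45 + 9) = 21.
[DGF] = ½·((-1)·(2−(-7)) + (-19/5)·(-7−2) + (-3)·(2−2)) = ½·(-9 + 171/5 + 0) = 63/5, so the ratio is (63/5)/21 = 3/5.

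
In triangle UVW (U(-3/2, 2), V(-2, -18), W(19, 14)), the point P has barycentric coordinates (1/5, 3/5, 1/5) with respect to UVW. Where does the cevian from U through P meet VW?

Line UP meets VW where the U-coordinate vanishes; zeroing P's U-weight and renormalizing leaves V, W-weights 3/5 : 1/5 → (3/4, 1/4).
So Q = (3/4)·V + (1/4)·W = (13/4, -10).

(13/4, -10)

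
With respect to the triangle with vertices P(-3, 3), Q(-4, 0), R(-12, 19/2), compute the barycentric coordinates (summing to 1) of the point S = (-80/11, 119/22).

(4/11, 2/11, 5/11)

Signed area of the reference triangle: [PQR] = ½·((-3)·(0−(19/2)) + (-4)·(19/2−3) + (-12)·(3−0)) = ½·(57/2 − 26 − 36) = -67/4.
[SQR] = ½·((-80/11)·(0−(19/2)) + (-4)·(19/2−(119/22)) + (-12)·(119/22−0)) = ½·(760/11 − 180/11 − 714/11) = -67/11, so the P-coordinate is (-67/11)/(-67/4) = 4/11.
[PSR] = ½·((-3)·(119/22−(19/2)) + (-80/11)·(19/2−3) + (-12)·(3−(119/22))) = ½·(135/11 − 520/11 + 318/11) = -67/22, so the Q-coordinate is 2/11.
[PQS] = ½·((-3)·(0−(119/22)) + (-4)·(119/22−3) + (-80/11)·(3−0)) = ½·(357/22 − 106/11 − 240/11) = -335/44, so the R-coordinate is 5/11.
Check: 4/11 + 2/11 + 5/11 = 1.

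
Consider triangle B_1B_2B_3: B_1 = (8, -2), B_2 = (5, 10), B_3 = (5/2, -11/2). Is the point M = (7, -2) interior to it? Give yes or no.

Barycentric coordinates of M: (122/153, 7/153, 8/51).
The three coordinates are positive, positive, positive; a point is interior exactly when all three are positive.

yes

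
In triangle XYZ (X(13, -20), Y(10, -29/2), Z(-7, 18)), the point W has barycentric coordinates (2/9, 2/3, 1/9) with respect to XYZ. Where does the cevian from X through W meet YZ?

Line XW meets YZ where the X-coordinate vanishes; zeroing W's X-weight and renormalizing leaves Y, Z-weights 2/3 : 1/9 → (6/7, 1/7).
So V = (6/7)·Y + (1/7)·Z = (53/7, -69/7).

(53/7, -69/7)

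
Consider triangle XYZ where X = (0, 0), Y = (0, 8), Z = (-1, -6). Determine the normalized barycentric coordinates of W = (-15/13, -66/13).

Signed area of the reference triangle: [XYZ] = ½·(0·(8−(-6)) + 0·(-6−0) + (-1)·(0−8)) = ½·(0 + 0 + 8) = 4.
[WYZ] = ½·((-15/13)·(8−(-6)) + 0·(-6−(-66/13)) + (-1)·(-66/13−8)) = ½·(-210/13 + 0 + 170/13) = -20/13, so the X-coordinate is (-20/13)/4 = -5/13.
[XWZ] = ½·(0·(-66/13−(-6)) + (-15/13)·(-6−0) + (-1)·(0−(-66/13))) = ½·(0 + 90/13 − 66/13) = 12/13, so the Y-coordinate is 3/13.
[XYW] = ½·(0·(8−(-66/13)) + 0·(-66/13−0) + (-15/13)·(0−8)) = ½·(0 + 0 + 120/13) = 60/13, so the Z-coordinate is 15/13.
Check: -5/13 + 3/13 + 15/13 = 1.

(-5/13, 3/13, 15/13)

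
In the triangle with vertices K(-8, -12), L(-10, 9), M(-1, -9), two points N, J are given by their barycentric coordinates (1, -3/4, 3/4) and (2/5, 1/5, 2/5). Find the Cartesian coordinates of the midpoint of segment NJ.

Barycentric coordinates of the midpoint are the average: (7/10, -11/40, 23/40).
Converting: (7/10)·K + (-11/40)·L + (23/40)·M = (-137/40, -321/20).

(-137/40, -321/20)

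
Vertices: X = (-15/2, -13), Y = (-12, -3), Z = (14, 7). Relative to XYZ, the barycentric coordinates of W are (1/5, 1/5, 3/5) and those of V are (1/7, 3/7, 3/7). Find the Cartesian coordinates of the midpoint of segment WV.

Barycentric coordinates of the midpoint are the average: (6/35, 11/35, 18/35).
Converting: (6/35)·X + (11/35)·Y + (18/35)·Z = (15/7, 3/7).

(15/7, 3/7)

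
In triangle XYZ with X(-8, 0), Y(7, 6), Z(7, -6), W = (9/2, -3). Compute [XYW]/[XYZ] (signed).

[XYZ] = ½·((-8)·(6−(-6)) + 7·(-6−0) + 7·(0−6)) = ½·(-96 − 42 − 42) = -90.
[XYW] = ½·((-8)·(6−(-3)) + 7·(-3−0) + (9/2)·(0−6)) = ½·(-72 − 21 − 27) = -60, so the ratio is (-60)/(-90) = 2/3.

2/3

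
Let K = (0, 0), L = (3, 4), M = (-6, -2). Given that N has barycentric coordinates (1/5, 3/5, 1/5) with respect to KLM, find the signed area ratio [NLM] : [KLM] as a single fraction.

The signed ratio [NLM]/[KLM] equals the barycentric coordinate of N at vertex K, which is 1/5.

1/5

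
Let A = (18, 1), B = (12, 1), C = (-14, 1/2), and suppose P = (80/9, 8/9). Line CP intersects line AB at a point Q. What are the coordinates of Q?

Barycentric coordinates of P with respect to ABC: (4/9, 1/3, 2/9).
On side AB the C-coordinate is zero; dropping P's C-weight 2/9 and renormalizing the remaining 4/9 : 1/3 gives weights 4/7, 3/7 on A, B.
Q = (4/7)·(18, 1) + (3/7)·(12, 1) = (108/7, 1).

(108/7, 1)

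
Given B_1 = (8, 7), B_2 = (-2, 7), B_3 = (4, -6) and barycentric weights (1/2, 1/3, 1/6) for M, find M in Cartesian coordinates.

M = (1/2)·B_1 + (1/3)·B_2 + (1/6)·B_3.
x-coordinate: (1/2)·8 + (1/3)·(-2) + (1/6)·4 = 4.
y-coordinate: (1/2)·7 + (1/3)·7 + (1/6)·(-6) = 29/6.

(4, 29/6)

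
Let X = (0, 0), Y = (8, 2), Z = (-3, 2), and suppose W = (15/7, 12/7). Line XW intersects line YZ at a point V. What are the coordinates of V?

(5/2, 2)

Barycentric coordinates of W with respect to XYZ: (1/7, 3/7, 3/7).
On side YZ the X-coordinate is zero; dropping W's X-weight 1/7 and renormalizing the remaining 3/7 : 3/7 gives weights 1/2, 1/2 on Y, Z.
V = (1/2)·(8, 2) + (1/2)·(-3, 2) = (5/2, 2).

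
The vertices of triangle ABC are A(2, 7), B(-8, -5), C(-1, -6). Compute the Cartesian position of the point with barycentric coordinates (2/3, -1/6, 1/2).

P = (2/3)·A + (-1/6)·B + (1/2)·C.
x-coordinate: (2/3)·2 + (-1/6)·(-8) + (1/2)·(-1) = 13/6.
y-coordinate: (2/3)·7 + (-1/6)·(-5) + (1/2)·(-6) = 5/2.

(13/6, 5/2)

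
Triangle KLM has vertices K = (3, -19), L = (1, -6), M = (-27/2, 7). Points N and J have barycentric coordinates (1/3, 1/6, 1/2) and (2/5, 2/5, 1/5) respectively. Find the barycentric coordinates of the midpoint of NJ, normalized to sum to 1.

Since both coordinate triples sum to 1, the midpoint's barycentrics are the componentwise average.
(1/3+2/5)/2 = 11/30; similarly 17/60 and 7/20.

(11/30, 17/60, 7/20)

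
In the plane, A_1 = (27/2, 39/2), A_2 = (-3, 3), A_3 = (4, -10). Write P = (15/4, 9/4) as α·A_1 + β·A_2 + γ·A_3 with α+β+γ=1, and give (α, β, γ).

(1/4, 3/8, 3/8)

Signed area of the reference triangle: [A_1A_2A_3] = ½·((27/2)·(3−(-10)) + (-3)·(-10−(39/2)) + 4·(39/2−3)) = ½·(351/2 + 177/2 + 66) = 165.
[PA_2A_3] = ½·((15/4)·(3−(-10)) + (-3)·(-10−(9/4)) + 4·(9/4−3)) = ½·(195/4 + 147/4 − 3) = 165/4, so the A_1-coordinate is (165/4)/165 = 1/4.
[A_1PA_3] = ½·((27/2)·(9/4−(-10)) + (15/4)·(-10−(39/2)) + 4·(39/2−(9/4))) = ½·(1323/8 − 885/8 + 69) = 495/8, so the A_2-coordinate is 3/8.
[A_1A_2P] = ½·((27/2)·(3−(9/4)) + (-3)·(9/4−(39/2)) + (15/4)·(39/2−3)) = ½·(81/8 + 207/4 + 495/8) = 495/8, so the A_3-coordinate is 3/8.
Check: 1/4 + 3/8 + 3/8 = 1.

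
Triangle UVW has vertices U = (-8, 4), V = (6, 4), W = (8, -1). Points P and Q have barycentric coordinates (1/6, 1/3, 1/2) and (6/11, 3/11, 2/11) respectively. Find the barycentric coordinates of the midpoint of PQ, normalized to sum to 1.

(47/132, 10/33, 15/44)

Since both coordinate triples sum to 1, the midpoint's barycentrics are the componentwise average.
(1/6+6/11)/2 = 47/132; similarly 10/33 and 15/44.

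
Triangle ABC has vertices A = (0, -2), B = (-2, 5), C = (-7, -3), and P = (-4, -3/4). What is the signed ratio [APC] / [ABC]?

[ABC] = ½·(0·(5−(-3)) + (-2)·(-3−(-2)) + (-7)·(-2−5)) = ½·(0 + 2 + 49) = 51/2.
[APC] = ½·(0·(-3/4−(-3)) + (-4)·(-3−(-2)) + (-7)·(-2−(-3/4))) = ½·(0 + 4 + 35/4) = 51/8, so the ratio is (51/8)/(51/2) = 1/4.

1/4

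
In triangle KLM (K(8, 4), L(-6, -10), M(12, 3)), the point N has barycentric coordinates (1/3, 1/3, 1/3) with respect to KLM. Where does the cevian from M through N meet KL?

Line MN meets KL where the M-coordinate vanishes; zeroing N's M-weight and renormalizing leaves K, L-weights 1/3 : 1/3 → (1/2, 1/2).
So J = (1/2)·K + (1/2)·L = (1, -3).

(1, -3)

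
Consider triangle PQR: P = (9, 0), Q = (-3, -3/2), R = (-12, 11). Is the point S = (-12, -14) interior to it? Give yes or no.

no

Barycentric coordinates of S: (-150/109, 350/109, -91/109).
The three coordinates are negative, positive, negative; a point is interior exactly when all three are positive.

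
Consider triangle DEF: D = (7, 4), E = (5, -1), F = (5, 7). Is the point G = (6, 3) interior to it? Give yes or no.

yes

Barycentric coordinates of G: (1/2, 5/16, 3/16).
The three coordinates are positive, positive, positive; a point is interior exactly when all three are positive.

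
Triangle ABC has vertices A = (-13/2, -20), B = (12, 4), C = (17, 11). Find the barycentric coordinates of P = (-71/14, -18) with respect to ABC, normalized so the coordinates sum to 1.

(1, -2/7, 2/7)

Signed area of the reference triangle: [ABC] = ½·((-13/2)·(4−11) + 12·(11−(-20)) + 17·(-20−4)) = ½·(91/2 + 372 − 408) = 19/4.
[PBC] = ½·((-71/14)·(4−11) + 12·(11−(-18)) + 17·(-18−4)) = ½·(71/2 + 348 − 374) = 19/4, so the A-coordinate is (19/4)/(19/4) = 1.
[APC] = ½·((-13/2)·(-18−11) + (-71/14)·(11−(-20)) + 17·(-20−(-18))) = ½·(377/2 − 2201/14 − 34) = -19/14, so the B-coordinate is -2/7.
[ABP] = ½·((-13/2)·(4−(-18)) + 12·(-18−(-20)) + (-71/14)·(-20−4)) = ½·(-143 + 24 + 852/7) = 19/14, so the C-coordinate is 2/7.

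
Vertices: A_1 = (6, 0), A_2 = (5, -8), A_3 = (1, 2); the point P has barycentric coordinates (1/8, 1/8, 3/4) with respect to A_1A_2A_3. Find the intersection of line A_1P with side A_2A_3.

(11/7, 4/7)

Line A_1P meets A_2A_3 where the A_1-coordinate vanishes; zeroing P's A_1-weight and renormalizing leaves A_2, A_3-weights 1/8 : 3/4 → (1/7, 6/7).
So Q = (1/7)·A_2 + (6/7)·A_3 = (11/7, 4/7).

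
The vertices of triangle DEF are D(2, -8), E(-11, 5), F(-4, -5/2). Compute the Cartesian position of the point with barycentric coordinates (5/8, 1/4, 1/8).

G = (5/8)·D + (1/4)·E + (1/8)·F.
x-coordinate: (5/8)·2 + (1/4)·(-11) + (1/8)·(-4) = -2.
y-coordinate: (5/8)·(-8) + (1/4)·5 + (1/8)·(-5/2) = -65/16.

(-2, -65/16)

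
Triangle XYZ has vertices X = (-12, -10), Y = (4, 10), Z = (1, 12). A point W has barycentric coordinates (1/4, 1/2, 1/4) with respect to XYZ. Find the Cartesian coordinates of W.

(-3/4, 11/2)

W = (1/4)·X + (1/2)·Y + (1/4)·Z.
x-coordinate: (1/4)·(-12) + (1/2)·4 + (1/4)·1 = -3/4.
y-coordinate: (1/4)·(-10) + (1/2)·10 + (1/4)·12 = 11/2.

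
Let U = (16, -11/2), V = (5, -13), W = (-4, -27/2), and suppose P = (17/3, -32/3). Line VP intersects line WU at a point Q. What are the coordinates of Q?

Barycentric coordinates of P with respect to UVW: (1/3, 1/3, 1/3).
On side WU the V-coordinate is zero; dropping P's V-weight 1/3 and renormalizing the remaining 1/3 : 1/3 gives weights 1/2, 1/2 on W, U.
Q = (1/2)·(-4, -27/2) + (1/2)·(16, -11/2) = (6, -19/2).

(6, -19/2)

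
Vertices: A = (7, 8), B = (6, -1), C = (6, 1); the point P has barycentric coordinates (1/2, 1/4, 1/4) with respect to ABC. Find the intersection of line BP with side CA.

Line BP meets CA where the B-coordinate vanishes; zeroing P's B-weight and renormalizing leaves C, A-weights 1/4 : 1/2 → (1/3, 2/3).
So Q = (1/3)·C + (2/3)·A = (20/3, 17/3).

(20/3, 17/3)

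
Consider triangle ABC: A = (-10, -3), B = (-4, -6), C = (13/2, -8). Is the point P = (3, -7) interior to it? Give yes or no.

Barycentric coordinates of P: (7/39, 2/39, 10/13).
The three coordinates are positive, positive, positive; a point is interior exactly when all three are positive.

yes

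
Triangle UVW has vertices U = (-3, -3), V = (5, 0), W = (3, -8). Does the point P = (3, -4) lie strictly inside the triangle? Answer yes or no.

Barycentric coordinates of P: (4/29, 12/29, 13/29).
The three coordinates are positive, positive, positive; a point is interior exactly when all three are positive.

yes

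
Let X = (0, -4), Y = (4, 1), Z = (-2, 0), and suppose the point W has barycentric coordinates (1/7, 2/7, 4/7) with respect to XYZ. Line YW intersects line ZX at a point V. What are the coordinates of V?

(-8/5, -4/5)

Line YW meets ZX where the Y-coordinate vanishes; zeroing W's Y-weight and renormalizing leaves Z, X-weights 4/7 : 1/7 → (4/5, 1/5).
So V = (4/5)·Z + (1/5)·X = (-8/5, -4/5).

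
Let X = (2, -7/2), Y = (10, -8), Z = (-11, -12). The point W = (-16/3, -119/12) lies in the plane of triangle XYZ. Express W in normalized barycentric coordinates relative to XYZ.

Signed area of the reference triangle: [XYZ] = ½·(2·(-8−(-12)) + 10·(-12−(-7/2)) + (-11)·(-7/2−(-8))) = ½·(8 − 85 − 99/2) = -253/4.
[WYZ] = ½·((-16/3)·(-8−(-12)) + 10·(-12−(-119/12)) + (-11)·(-119/12−(-8))) = ½·(-64/3 − 125/6 + 253/12) = -253/24, so the X-coordinate is (-253/24)/(-253/4) = 1/6.
[XWZ] = ½·(2·(-119/12−(-12)) + (-16/3)·(-12−(-7/2)) + (-11)·(-7/2−(-119/12))) = ½·(25/6 + 136/3 − 847/12) = -253/24, so the Y-coordinate is 1/6.
[XYW] = ½·(2·(-8−(-119/12)) + 10·(-119/12−(-7/2)) + (-16/3)·(-7/2−(-8))) = ½·(23/6 − 385/6 − 24) = -253/6, so the Z-coordinate is 2/3.
Check: 1/6 + 1/6 + 2/3 = 1.

(1/6, 1/6, 2/3)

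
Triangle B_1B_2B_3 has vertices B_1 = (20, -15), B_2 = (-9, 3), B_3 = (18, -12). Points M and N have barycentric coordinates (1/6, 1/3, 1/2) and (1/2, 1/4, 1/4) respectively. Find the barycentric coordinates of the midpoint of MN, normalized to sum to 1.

Since both coordinate triples sum to 1, the midpoint's barycentrics are the componentwise average.
(1/6+1/2)/2 = 1/3; similarly 7/24 and 3/8.

(1/3, 7/24, 3/8)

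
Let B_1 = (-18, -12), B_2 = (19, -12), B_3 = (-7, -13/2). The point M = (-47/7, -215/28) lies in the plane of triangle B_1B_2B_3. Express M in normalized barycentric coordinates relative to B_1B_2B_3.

(1/7, 1/14, 11/14)

Signed area of the reference triangle: [B_1B_2B_3] = ½·((-18)·(-12−(-13/2)) + 19·(-13/2−(-12)) + (-7)·(-12−(-12))) = ½·(99 + 209/2 + 0) = 407/4.
[MB_2B_3] = ½·((-47/7)·(-12−(-13/2)) + 19·(-13/2−(-215/28)) + (-7)·(-215/28−(-12))) = ½·(517/14 + 627/28 − 121/4) = 407/28, so the B_1-coordinate is (407/28)/(407/4) = 1/7.
[B_1MB_3] = ½·((-18)·(-215/28−(-13/2)) + (-47/7)·(-13/2−(-12)) + (-7)·(-12−(-215/28))) = ½·(297/14 − 517/14 + 121/4) = 407/56, so the B_2-coordinate is 1/14.
[B_1B_2M] = ½·((-18)·(-12−(-215/28)) + 19·(-215/28−(-12)) + (-47/7)·(-12−(-12))) = ½·(1089/14 + 2299/28 + 0) = 4477/56, so the B_3-coordinate is 11/14.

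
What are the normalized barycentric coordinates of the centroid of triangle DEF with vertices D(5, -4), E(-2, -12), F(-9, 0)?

(1/3, 1/3, 1/3)

The centroid is the average of the vertices, so each weight is 1/3.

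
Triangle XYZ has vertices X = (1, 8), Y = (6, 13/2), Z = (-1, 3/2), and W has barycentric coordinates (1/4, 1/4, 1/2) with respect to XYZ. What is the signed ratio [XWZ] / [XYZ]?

1/4

The signed ratio [XWZ]/[XYZ] equals the barycentric coordinate of W at vertex Y, which is 1/4.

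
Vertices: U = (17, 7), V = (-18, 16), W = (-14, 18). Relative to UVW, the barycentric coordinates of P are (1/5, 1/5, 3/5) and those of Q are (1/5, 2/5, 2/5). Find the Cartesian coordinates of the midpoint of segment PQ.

Barycentric coordinates of the midpoint are the average: (1/5, 3/10, 1/2).
Converting: (1/5)·U + (3/10)·V + (1/2)·W = (-9, 76/5).

(-9, 76/5)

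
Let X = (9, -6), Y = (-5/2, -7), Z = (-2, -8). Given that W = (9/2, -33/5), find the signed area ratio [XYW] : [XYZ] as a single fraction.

1/5

[XYZ] = ½·(9·(-7−(-8)) + (-5/2)·(-8−(-6)) + (-2)·(-6−(-7))) = ½·(9 + 5 − 2) = 6.
[XYW] = ½·(9·(-7−(-33/5)) + (-5/2)·(-33/5−(-6)) + (9/2)·(-6−(-7))) = ½·(-18/5 + 3/2 + 9/2) = 6/5, so the ratio is (6/5)/6 = 1/5.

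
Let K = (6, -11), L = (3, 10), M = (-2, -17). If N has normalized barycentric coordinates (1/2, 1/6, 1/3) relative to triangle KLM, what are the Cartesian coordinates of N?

N = (1/2)·K + (1/6)·L + (1/3)·M.
x-coordinate: (1/2)·6 + (1/6)·3 + (1/3)·(-2) = 17/6.
y-coordinate: (1/2)·(-11) + (1/6)·10 + (1/3)·(-17) = -19/2.

(17/6, -19/2)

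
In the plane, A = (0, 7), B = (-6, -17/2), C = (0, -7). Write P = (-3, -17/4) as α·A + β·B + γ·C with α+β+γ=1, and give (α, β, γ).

(1/4, 1/2, 1/4)

Signed area of the reference triangle: [ABC] = ½·(0·(-17/2−(-7)) + (-6)·(-7−7) + 0·(7−(-17/2))) = ½·(0 + 84 + 0) = 42.
[PBC] = ½·((-3)·(-17/2−(-7)) + (-6)·(-7−(-17/4)) + 0·(-17/4−(-17/2))) = ½·(9/2 + 33/2 + 0) = 21/2, so the A-coordinate is (21/2)/42 = 1/4.
[APC] = ½·(0·(-17/4−(-7)) + (-3)·(-7−7) + 0·(7−(-17/4))) = ½·(0 + 42 + 0) = 21, so the B-coordinate is 1/2.
[ABP] = ½·(0·(-17/2−(-17/4)) + (-6)·(-17/4−7) + (-3)·(7−(-17/2))) = ½·(0 + 135/2 − 93/2) = 21/2, so the C-coordinate is 1/4.
Check: 1/4 + 1/2 + 1/4 = 1.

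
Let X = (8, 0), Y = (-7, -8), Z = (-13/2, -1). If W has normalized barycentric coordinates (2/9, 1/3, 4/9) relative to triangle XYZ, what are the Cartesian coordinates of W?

(-31/9, -28/9)

W = (2/9)·X + (1/3)·Y + (4/9)·Z.
x-coordinate: (2/9)·8 + (1/3)·(-7) + (4/9)·(-13/2) = -31/9.
y-coordinate: (2/9)·0 + (1/3)·(-8) + (4/9)·(-1) = -28/9.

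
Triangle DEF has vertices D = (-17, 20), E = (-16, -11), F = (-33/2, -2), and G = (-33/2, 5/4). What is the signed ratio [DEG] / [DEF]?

1/2

[DEF] = ½·((-17)·(-11−(-2)) + (-16)·(-2−20) + (-33/2)·(20−(-11))) = ½·(153 + 352 − 1023/2) = -13/4.
[DEG] = ½·((-17)·(-11−(5/4)) + (-16)·(5/4−20) + (-33/2)·(20−(-11))) = ½·(833/4 + 300 − 1023/2) = -13/8, so the ratio is (-13/8)/(-13/4) = 1/2.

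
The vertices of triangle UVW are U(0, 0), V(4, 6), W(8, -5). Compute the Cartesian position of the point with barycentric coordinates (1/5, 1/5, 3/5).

(28/5, -9/5)

P = (1/5)·U + (1/5)·V + (3/5)·W.
x-coordinate: (1/5)·0 + (1/5)·4 + (3/5)·8 = 28/5.
y-coordinate: (1/5)·0 + (1/5)·6 + (3/5)·(-5) = -9/5.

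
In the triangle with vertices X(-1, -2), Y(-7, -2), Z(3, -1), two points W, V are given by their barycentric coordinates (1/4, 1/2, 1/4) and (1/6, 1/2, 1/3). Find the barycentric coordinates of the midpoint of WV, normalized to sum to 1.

Since both coordinate triples sum to 1, the midpoint's barycentrics are the componentwise average.
(1/4+1/6)/2 = 5/24; similarly 1/2 and 7/24.

(5/24, 1/2, 7/24)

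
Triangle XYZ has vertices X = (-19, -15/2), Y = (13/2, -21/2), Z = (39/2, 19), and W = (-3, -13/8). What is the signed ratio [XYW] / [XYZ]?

[XYZ] = ½·((-19)·(-21/2−19) + (13/2)·(19−(-15/2)) + (39/2)·(-15/2−(-21/2))) = ½·(1121/2 + 689/4 + 117/2) = 3165/8.
[XYW] = ½·((-19)·(-21/2−(-13/8)) + (13/2)·(-13/8−(-15/2)) + (-3)·(-15/2−(-21/2))) = ½·(1349/8 + 611/16 − 9) = 3165/32, so the ratio is (3165/32)/(3165/8) = 1/4.

1/4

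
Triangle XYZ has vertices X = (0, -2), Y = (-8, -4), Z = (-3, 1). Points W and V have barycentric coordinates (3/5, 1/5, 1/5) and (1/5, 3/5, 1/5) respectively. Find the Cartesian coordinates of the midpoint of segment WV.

Barycentric coordinates of the midpoint are the average: (2/5, 2/5, 1/5).
Converting: (2/5)·X + (2/5)·Y + (1/5)·Z = (-19/5, -11/5).

(-19/5, -11/5)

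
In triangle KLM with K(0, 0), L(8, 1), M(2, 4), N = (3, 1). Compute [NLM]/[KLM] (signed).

1/2

[KLM] = ½·(0·(1−4) + 8·(4−0) + 2·(0−1)) = ½·(0 + 32 − 2) = 15.
[NLM] = ½·(3·(1−4) + 8·(4−1) + 2·(1−1)) = ½·(-9 + 24 + 0) = 15/2, so the ratio is (15/2)/15 = 1/2.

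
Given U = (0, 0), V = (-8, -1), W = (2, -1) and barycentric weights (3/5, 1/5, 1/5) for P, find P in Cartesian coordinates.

P = (3/5)·U + (1/5)·V + (1/5)·W.
x-coordinate: (3/5)·0 + (1/5)·(-8) + (1/5)·2 = -6/5.
y-coordinate: (3/5)·0 + (1/5)·(-1) + (1/5)·(-1) = -2/5.

(-6/5, -2/5)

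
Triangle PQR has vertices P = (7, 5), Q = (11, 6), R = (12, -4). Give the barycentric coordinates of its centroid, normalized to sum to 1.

The centroid is the average of the vertices, so each weight is 1/3.

(1/3, 1/3, 1/3)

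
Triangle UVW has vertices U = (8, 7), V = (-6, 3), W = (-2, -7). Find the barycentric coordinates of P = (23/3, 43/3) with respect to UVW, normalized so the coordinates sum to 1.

Signed area of the reference triangle: [UVW] = ½·(8·(3−(-7)) + (-6)·(-7−7) + (-2)·(7−3)) = ½·(80 + 84 − 8) = 78.
[PVW] = ½·((23/3)·(3−(-7)) + (-6)·(-7−(43/3)) + (-2)·(43/3−3)) = ½·(230/3 + 128 − 68/3) = 91, so the U-coordinate is 91/78 = 7/6.
[UPW] = ½·(8·(43/3−(-7)) + (23/3)·(-7−7) + (-2)·(7−(43/3))) = ½·(512/3 − 322/3 + 44/3) = 39, so the V-coordinate is 1/2.
[UVP] = ½·(8·(3−(43/3)) + (-6)·(43/3−7) + (23/3)·(7−3)) = ½·(-272/3 − 44 + 92/3) = -52, so the W-coordinate is -2/3.

(7/6, 1/2, -2/3)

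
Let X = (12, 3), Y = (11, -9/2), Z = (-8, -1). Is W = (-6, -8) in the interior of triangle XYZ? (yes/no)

Barycentric coordinates of W: (-63/73, 74/73, 62/73).
The three coordinates are negative, positive, positive; a point is interior exactly when all three are positive.

no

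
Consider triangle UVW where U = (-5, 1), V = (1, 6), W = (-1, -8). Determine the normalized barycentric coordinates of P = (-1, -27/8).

(1/8, 1/4, 5/8)

Signed area of the reference triangle: [UVW] = ½·((-5)·(6−(-8)) + 1·(-8−1) + (-1)·(1−6)) = ½·(-70 − 9 + 5) = -37.
[PVW] = ½·((-1)·(6−(-8)) + 1·(-8−(-27/8)) + (-1)·(-27/8−6)) = ½·(-14 − 37/8 + 75/8) = -37/8, so the U-coordinate is (-37/8)/(-37) = 1/8.
[UPW] = ½·((-5)·(-27/8−(-8)) + (-1)·(-8−1) + (-1)·(1−(-27/8))) = ½·(-185/8 + 9 − 35/8) = -37/4, so the V-coordinate is 1/4.
[UVP] = ½·((-5)·(6−(-27/8)) + 1·(-27/8−1) + (-1)·(1−6)) = ½·(-375/8 − 35/8 + 5) = -185/8, so the W-coordinate is 5/8.
Check: 1/8 + 1/4 + 5/8 = 1.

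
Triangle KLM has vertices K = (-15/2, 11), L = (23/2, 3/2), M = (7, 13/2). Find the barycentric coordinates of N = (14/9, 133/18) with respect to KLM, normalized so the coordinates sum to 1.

(4/9, 2/9, 1/3)

Signed area of the reference triangle: [KLM] = ½·((-15/2)·(3/2−(13/2)) + (23/2)·(13/2−11) + 7·(11−(3/2))) = ½·(75/2 − 207/4 + 133/2) = 209/8.
[NLM] = ½·((14/9)·(3/2−(13/2)) + (23/2)·(13/2−(133/18)) + 7·(133/18−(3/2))) = ½·(-70/9 − 92/9 + 371/9) = 209/18, so the K-coordinate is (209/18)/(209/8) = 4/9.
[KNM] = ½·((-15/2)·(133/18−(13/2)) + (14/9)·(13/2−11) + 7·(11−(133/18))) = ½·(-20/3 − 7 + 455/18) = 209/36, so the L-coordinate is 2/9.
[KLN] = ½·((-15/2)·(3/2−(133/18)) + (23/2)·(133/18−11) + (14/9)·(11−(3/2))) = ½·(265/6 − 1495/36 + 133/9) = 209/24, so the M-coordinate is 1/3.
Check: 4/9 + 2/9 + 1/3 = 1.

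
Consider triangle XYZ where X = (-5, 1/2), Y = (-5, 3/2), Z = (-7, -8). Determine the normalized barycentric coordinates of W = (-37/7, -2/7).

(3/7, 3/7, 1/7)

Signed area of the reference triangle: [XYZ] = ½·((-5)·(3/2−(-8)) + (-5)·(-8−(1/2)) + (-7)·(1/2−(3/2))) = ½·(-95/2 + 85/2 + 7) = 1.
[WYZ] = ½·((-37/7)·(3/2−(-8)) + (-5)·(-8−(-2/7)) + (-7)·(-2/7−(3/2))) = ½·(-703/14 + 270/7 + 25/2) = 3/7, so the X-coordinate is (3/7)/1 = 3/7.
[XWZ] = ½·((-5)·(-2/7−(-8)) + (-37/7)·(-8−(1/2)) + (-7)·(1/2−(-2/7))) = ½·(-270/7 + 629/14 − 11/2) = 3/7, so the Y-coordinate is 3/7.
[XYW] = ½·((-5)·(3/2−(-2/7)) + (-5)·(-2/7−(1/2)) + (-37/7)·(1/2−(3/2))) = ½·(-125/14 + 55/14 + 37/7) = 1/7, so the Z-coordinate is 1/7.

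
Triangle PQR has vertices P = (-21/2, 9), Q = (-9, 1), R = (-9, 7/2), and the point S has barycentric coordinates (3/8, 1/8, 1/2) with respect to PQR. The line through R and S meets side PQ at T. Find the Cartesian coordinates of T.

Line RS meets PQ where the R-coordinate vanishes; zeroing S's R-weight and renormalizing leaves P, Q-weights 3/8 : 1/8 → (3/4, 1/4).
So T = (3/4)·P + (1/4)·Q = (-81/8, 7).

(-81/8, 7)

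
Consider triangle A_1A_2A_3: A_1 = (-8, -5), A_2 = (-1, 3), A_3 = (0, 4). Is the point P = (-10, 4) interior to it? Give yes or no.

Barycentric coordinates of P: (-10, 90, -79).
The three coordinates are negative, positive, negative; a point is interior exactly when all three are positive.

no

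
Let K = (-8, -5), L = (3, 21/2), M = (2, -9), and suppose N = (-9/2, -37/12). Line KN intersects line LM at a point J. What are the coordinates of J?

Barycentric coordinates of N with respect to KLM: (2/3, 1/6, 1/6).
On side LM the K-coordinate is zero; dropping N's K-weight 2/3 and renormalizing the remaining 1/6 : 1/6 gives weights 1/2, 1/2 on L, M.
J = (1/2)·(3, 21/2) + (1/2)·(2, -9) = (5/2, 3/4).

(5/2, 3/4)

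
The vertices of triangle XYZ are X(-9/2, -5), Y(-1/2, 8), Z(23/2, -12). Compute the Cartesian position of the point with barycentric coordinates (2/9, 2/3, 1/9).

W = (2/9)·X + (2/3)·Y + (1/9)·Z.
x-coordinate: (2/9)·(-9/2) + (2/3)·(-1/2) + (1/9)·(23/2) = -1/18.
y-coordinate: (2/9)·(-5) + (2/3)·8 + (1/9)·(-12) = 26/9.

(-1/18, 26/9)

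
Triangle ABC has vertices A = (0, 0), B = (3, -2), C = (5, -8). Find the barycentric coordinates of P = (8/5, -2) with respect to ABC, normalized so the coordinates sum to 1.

(3/5, 1/5, 1/5)

Signed area of the reference triangle: [ABC] = ½·(0·(-2−(-8)) + 3·(-8−0) + 5·(0−(-2))) = ½·(0 − 24 + 10) = -7.
[PBC] = ½·((8/5)·(-2−(-8)) + 3·(-8−(-2)) + 5·(-2−(-2))) = ½·(48/5 − 18 + 0) = -21/5, so the A-coordinate is (-21/5)/(-7) = 3/5.
[APC] = ½·(0·(-2−(-8)) + (8/5)·(-8−0) + 5·(0−(-2))) = ½·(0 − 64/5 + 10) = -7/5, so the B-coordinate is 1/5.
[ABP] = ½·(0·(-2−(-2)) + 3·(-2−0) + (8/5)·(0−(-2))) = ½·(0 − 6 + 16/5) = -7/5, so the C-coordinate is 1/5.
Check: 3/5 + 1/5 + 1/5 = 1.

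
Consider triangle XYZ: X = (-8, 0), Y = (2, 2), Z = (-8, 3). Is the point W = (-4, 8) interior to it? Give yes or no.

no

Barycentric coordinates of W: (-9/5, 2/5, 12/5).
The three coordinates are negative, positive, positive; a point is interior exactly when all three are positive.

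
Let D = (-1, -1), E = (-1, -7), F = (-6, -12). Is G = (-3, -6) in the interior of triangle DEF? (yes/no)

Barycentric coordinates of G: (1/2, 1/10, 2/5).
The three coordinates are positive, positive, positive; a point is interior exactly when all three are positive.

yes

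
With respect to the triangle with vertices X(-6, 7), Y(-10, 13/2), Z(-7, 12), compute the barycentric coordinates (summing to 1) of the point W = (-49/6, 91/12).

(1/3, 1/2, 1/6)

Signed area of the reference triangle: [XYZ] = ½·((-6)·(13/2−12) + (-10)·(12−7) + (-7)·(7−(13/2))) = ½·(33 − 50 − 7/2) = -41/4.
[WYZ] = ½·((-49/6)·(13/2−12) + (-10)·(12−(91/12)) + (-7)·(91/12−(13/2))) = ½·(539/12 − 265/6 − 91/12) = -41/12, so the X-coordinate is (-41/12)/(-41/4) = 1/3.
[XWZ] = ½·((-6)·(91/12−12) + (-49/6)·(12−7) + (-7)·(7−(91/12))) = ½·(53/2 − 245/6 + 49/12) = -41/8, so the Y-coordinate is 1/2.
[XYW] = ½·((-6)·(13/2−(91/12)) + (-10)·(91/12−7) + (-49/6)·(7−(13/2))) = ½·(13/2 − 35/6 − 49/12) = -41/24, so the Z-coordinate is 1/6.
Check: 1/3 + 1/2 + 1/6 = 1.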